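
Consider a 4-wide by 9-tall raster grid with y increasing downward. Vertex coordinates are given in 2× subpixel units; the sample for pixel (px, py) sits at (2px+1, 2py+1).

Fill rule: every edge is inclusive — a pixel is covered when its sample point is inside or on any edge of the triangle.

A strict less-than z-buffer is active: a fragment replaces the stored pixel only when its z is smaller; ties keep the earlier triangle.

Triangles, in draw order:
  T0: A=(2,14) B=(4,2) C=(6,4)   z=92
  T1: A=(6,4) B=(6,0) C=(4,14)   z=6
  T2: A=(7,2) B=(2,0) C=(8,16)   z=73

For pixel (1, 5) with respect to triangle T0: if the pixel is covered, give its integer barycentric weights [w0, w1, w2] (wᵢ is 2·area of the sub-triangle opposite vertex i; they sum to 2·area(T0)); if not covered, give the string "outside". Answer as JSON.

T0:
  2·area = 28
  edge (2, 14)→(4, 2): d=(2,-12) inclusive
  edge (4, 2)→(6, 4): d=(2,2) inclusive
  edge (6, 4)→(2, 14): d=(-4,10) inclusive
    (1,0)@(3, 1): e=[-14,0,42] → .  [on edge]
    (2,1)@(5, 3): e=[14,0,14] → X  [on edge]
    (3,1)@(7, 3): e=[38,-4,-6] → .
    (2,2)@(5, 5): e=[18,4,6] → X
    (3,2)@(7, 5): e=[42,0,-14] → .  [on edge]
    (2,3)@(5, 7): e=[22,8,-2] → .
    (1,4)@(3, 9): e=[2,16,10] → X
    (2,4)@(5, 9): e=[26,12,-10] → .
    (1,5)@(3, 11): e=[6,20,2] → X
    (2,5)@(5, 11): e=[30,16,-18] → .
    (1,6)@(3, 13): e=[10,24,-6] → .
  covered (4 px):
    . . . .
    . . X .
    . . X .
    . . . .
    . X . .
    . X . .
    . . . .
    . . . .
    . . . .
T1:
  2·area = 8  (B↔C swapped to make it positive)
  edge (6, 4)→(4, 14): d=(-2,10) inclusive
  edge (4, 14)→(6, 0): d=(2,-14) inclusive
  edge (6, 0)→(6, 4): d=(0,4) inclusive
    (2,3)@(5, 7): e=[4,0,4] → X  [on edge]
    (3,3)@(7, 7): e=[-16,28,-4] → .
    (2,4)@(5, 9): e=[0,4,4] → X  [on edge]
    (3,4)@(7, 9): e=[-20,32,-4] → .
    (2,5)@(5, 11): e=[-4,8,4] → .
  covered (2 px):
    . . . .
    . . . .
    . . . .
    . . X .
    . . X .
    . . . .
    . . . .
    . . . .
    . . . .
T2:
  2·area = 68  (B↔C swapped to make it positive)
  edge (7, 2)→(8, 16): d=(1,14) inclusive
  edge (8, 16)→(2, 0): d=(-6,-16) inclusive
  edge (2, 0)→(7, 2): d=(5,2) inclusive
    (1,0)@(3, 1): e=[55,10,3] → X
    (2,0)@(5, 1): e=[27,42,-1] → .
    (1,1)@(3, 3): e=[57,-2,13] → .
    (2,1)@(5, 3): e=[29,30,9] → X
    (3,1)@(7, 3): e=[1,62,5] → X
    (2,2)@(5, 5): e=[31,18,19] → X
    (2,3)@(5, 7): e=[33,6,29] → X
    (2,4)@(5, 9): e=[35,-6,39] → .
    (3,4)@(7, 9): e=[7,26,35] → X
    (3,5)@(7, 11): e=[9,14,45] → X
    (3,6)@(7, 13): e=[11,2,55] → X
    (3,7)@(7, 15): e=[13,-10,65] → .
  covered (10 px):
    . X . .
    . . X X
    . . X X
    . . X X
    . . . X
    . . . X
    . . . X
    . . . .
    . . . .

Answer: [20,2,6]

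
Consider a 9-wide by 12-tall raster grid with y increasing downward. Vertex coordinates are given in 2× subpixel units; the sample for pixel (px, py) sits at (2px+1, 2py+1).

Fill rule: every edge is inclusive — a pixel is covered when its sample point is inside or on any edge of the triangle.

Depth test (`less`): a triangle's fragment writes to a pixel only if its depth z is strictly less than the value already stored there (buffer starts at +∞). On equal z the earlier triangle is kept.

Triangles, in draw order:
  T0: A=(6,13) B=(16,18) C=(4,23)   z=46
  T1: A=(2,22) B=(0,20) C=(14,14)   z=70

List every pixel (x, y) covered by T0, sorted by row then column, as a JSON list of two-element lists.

T0:
  2·area = 110
  edge (6, 13)→(16, 18): d=(10,5) inclusive
  edge (16, 18)→(4, 23): d=(-12,5) inclusive
  edge (4, 23)→(6, 13): d=(2,-10) inclusive
    (3,7)@(7, 15): e=[15,81,14] → X
    (4,7)@(9, 15): e=[5,71,34] → X
    (5,7)@(11, 15): e=[-5,61,54] → .
    (3,8)@(7, 17): e=[35,57,18] → X
    (5,8)@(11, 17): e=[15,37,58] → X
    (6,8)@(13, 17): e=[5,27,78] → X
    (7,8)@(15, 17): e=[-5,17,98] → .
    (2,9)@(5, 19): e=[65,43,2] → X
    (7,9)@(15, 19): e=[15,-7,102] → .
    (2,10)@(5, 21): e=[85,19,6] → X
    (4,10)@(9, 21): e=[65,-1,46] → .
    (5,10)@(11, 21): e=[55,-11,66] → .
  covered (13 px):
    . . . . . . . . .
    . . . . . . . . .
    . . . . . . . . .
    . . . . . . . . .
    . . . . . . . . .
    . . . . . . . . .
    . . . . . . . . .
    . . . X X . . . .
    . . . X X X X . .
    . . X X X X X . .
    . . X X . . . . .
    . . . . . . . . .
T1:
  2·area = 40
  edge (2, 22)→(0, 20): d=(-2,-2) inclusive
  edge (0, 20)→(14, 14): d=(14,-6) inclusive
  edge (14, 14)→(2, 22): d=(-12,8) inclusive
    (3,8)@(7, 17): e=[20,0,20] → X  [on edge]
    (4,8)@(9, 17): e=[24,12,4] → X
    (5,8)@(11, 17): e=[28,24,-12] → .
    (1,9)@(3, 19): e=[8,4,28] → X
    (2,9)@(5, 19): e=[12,16,12] → X
    (3,9)@(7, 19): e=[16,28,-4] → .
    (4,9)@(9, 19): e=[20,40,-20] → .
    (0,10)@(1, 21): e=[0,20,20] → X  [on edge]
    (2,10)@(5, 21): e=[8,44,-12] → .
    (0,11)@(1, 23): e=[-4,48,-4] → .
    (1,11)@(3, 23): e=[0,60,-20] → .  [on edge]
  covered (6 px):
    . . . . . . . . .
    . . . . . . . . .
    . . . . . . . . .
    . . . . . . . . .
    . . . . . . . . .
    . . . . . . . . .
    . . . . . . . . .
    . . . . . . . . .
    . . . X X . . . .
    . X X . . . . . .
    X X . . . . . . .
    . . . . . . . . .

Final: [[3,7],[4,7],[3,8],[4,8],[5,8],[6,8],[2,9],[3,9],[4,9],[5,9],[6,9],[2,10],[3,10]]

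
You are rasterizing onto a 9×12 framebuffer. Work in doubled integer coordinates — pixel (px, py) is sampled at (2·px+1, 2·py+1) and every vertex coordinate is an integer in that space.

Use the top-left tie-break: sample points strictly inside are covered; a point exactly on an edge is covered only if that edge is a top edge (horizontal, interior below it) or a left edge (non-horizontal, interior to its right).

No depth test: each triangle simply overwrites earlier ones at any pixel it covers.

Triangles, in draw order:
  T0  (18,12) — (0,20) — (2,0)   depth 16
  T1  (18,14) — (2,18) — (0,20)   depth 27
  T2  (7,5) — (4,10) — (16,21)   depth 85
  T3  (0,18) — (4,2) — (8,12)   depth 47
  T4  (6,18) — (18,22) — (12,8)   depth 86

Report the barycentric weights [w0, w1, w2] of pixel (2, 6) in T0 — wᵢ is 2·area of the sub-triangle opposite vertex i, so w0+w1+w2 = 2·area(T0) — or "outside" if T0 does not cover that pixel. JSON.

T0:
  2·area = 344
  edge (18, 12)→(0, 20): d=(-18,8) right/bottom  bias=-1
  edge (0, 20)→(2, 0): d=(2,-20) top-left  bias=+0
  edge (2, 0)→(18, 12): d=(16,12) right/bottom  bias=-1
    (1,0)@(3, 1): e=[318,22,4] → █
    (2,0)@(5, 1): e=[302,62,-20] → ·
    (1,1)@(3, 3): e=[282,26,36] → █
    (2,1)@(5, 3): e=[266,66,12] → █
    (3,1)@(7, 3): e=[250,106,-12] → ·
    (1,2)@(3, 5): e=[246,30,68] → █
    (3,2)@(7, 5): e=[214,110,20] → █
    (4,2)@(9, 5): e=[198,150,-4] → ·
    (1,3)@(3, 7): e=[210,34,100] → █
    (4,3)@(9, 7): e=[162,154,28] → █
    (5,3)@(11, 7): e=[146,194,4] → █
    (6,3)@(13, 7): e=[130,234,-20] → ·
  covered (43 px):
    · █ · · · · · · ·
    · █ █ · · · · · ·
    · █ █ █ · · · · ·
    · █ █ █ █ █ · · ·
    · █ █ █ █ █ █ · ·
    █ █ █ █ █ █ █ █ ·
    █ █ █ █ █ █ █ █ ·
    █ █ █ █ █ █ · · ·
    █ █ █ · · · · · ·
    █ · · · · · · · ·
    · · · · · · · · ·
    · · · · · · · · ·
T1:
  2·area = 24  (B↔C swapped to make it positive)
  edge (18, 14)→(0, 20): d=(-18,6) right/bottom  bias=-1
  edge (0, 20)→(2, 18): d=(2,-2) top-left  bias=+0
  edge (2, 18)→(18, 14): d=(16,-4) top-left  bias=+0
    (8,1)@(17, 3): e=[204,0,-180] → ·  [on edge]
    (7,2)@(15, 5): e=[180,0,-156] → ·  [on edge]
    (6,3)@(13, 7): e=[156,0,-132] → ·  [on edge]
    (5,4)@(11, 9): e=[132,0,-108] → ·  [on edge]
    (4,5)@(9, 11): e=[108,0,-84] → ·  [on edge]
    (3,6)@(7, 13): e=[84,0,-60] → ·  [on edge]
    (2,7)@(5, 15): e=[60,0,-36] → ·  [on edge]
    (7,7)@(15, 15): e=[0,20,4] → ·  [on edge]
    (1,8)@(3, 17): e=[36,0,-12] → ·  [on edge]
    (3,8)@(7, 17): e=[12,8,4] → █
    (4,8)@(9, 17): e=[0,12,12] → ·  [on edge]
    (0,9)@(1, 19): e=[12,0,12] → █  [on edge]
    (1,9)@(3, 19): e=[0,4,20] → ·  [on edge]
  covered (2 px):
    · · · · · · · · ·
    · · · · · · · · ·
    · · · · · · · · ·
    · · · · · · · · ·
    · · · · · · · · ·
    · · · · · · · · ·
    · · · · · · · · ·
    · · · · · · · · ·
    · · · █ · · · · ·
    █ · · · · · · · ·
    · · · · · · · · ·
    · · · · · · · · ·
T2:
  2·area = 93  (B↔C swapped to make it positive)
  edge (7, 5)→(16, 21): d=(9,16) right/bottom  bias=-1
  edge (16, 21)→(4, 10): d=(-12,-11) top-left  bias=+0
  edge (4, 10)→(7, 5): d=(3,-5) top-left  bias=+0
    (3,2)@(7, 5): e=[0,93,0] → ·  [on edge]
    (3,3)@(7, 7): e=[18,69,6] → █
    (4,3)@(9, 7): e=[-14,91,16] → ·
    (2,4)@(5, 9): e=[68,23,2] → █
    (4,4)@(9, 9): e=[4,67,22] → █
    (5,4)@(11, 9): e=[-28,89,32] → ·
    (2,5)@(5, 11): e=[86,-1,8] → ·
    (3,5)@(7, 11): e=[54,21,18] → █
    (5,5)@(11, 11): e=[-10,65,38] → ·
    (3,6)@(7, 13): e=[72,-3,24] → ·
    (4,6)@(9, 13): e=[40,19,34] → █
    (5,6)@(11, 13): e=[8,41,44] → █
    (0,7)@(1, 15): e=[186,-93,0] → ·  [on edge]
  covered (10 px):
    · · · · · · · · ·
    · · · · · · · · ·
    · · · · · · · · ·
    · · · █ · · · · ·
    · · █ █ █ · · · ·
    · · · █ █ · · · ·
    · · · · █ █ · · ·
    · · · · · █ · · ·
    · · · · · · █ · ·
    · · · · · · · · ·
    · · · · · · · · ·
    · · · · · · · · ·
T3:
  2·area = 104
  edge (0, 18)→(4, 2): d=(4,-16) top-left  bias=+0
  edge (4, 2)→(8, 12): d=(4,10) right/bottom  bias=-1
  edge (8, 12)→(0, 18): d=(-8,6) right/bottom  bias=-1
    (2,2)@(5, 5): e=[28,2,74] → █
    (3,2)@(7, 5): e=[60,-18,62] → ·
    (1,3)@(3, 7): e=[4,30,70] → █
    (3,3)@(7, 7): e=[68,-10,46] → ·
    (1,4)@(3, 9): e=[12,38,54] → █
    (3,4)@(7, 9): e=[76,-2,30] → ·
    (1,5)@(3, 11): e=[20,46,38] → █
    (3,5)@(7, 11): e=[84,6,14] → █
    (4,5)@(9, 11): e=[116,-14,2] → ·
    (1,6)@(3, 13): e=[28,54,22] → █
    (3,6)@(7, 13): e=[92,14,-2] → ·
    (0,7)@(1, 15): e=[4,82,18] → █
  covered (13 px):
    · · · · · · · · ·
    · · · · · · · · ·
    · · █ · · · · · ·
    · █ █ · · · · · ·
    · █ █ · · · · · ·
    · █ █ █ · · · · ·
    · █ █ · · · · · ·
    █ █ · · · · · · ·
    █ · · · · · · · ·
    · · · · · · · · ·
    · · · · · · · · ·
    · · · · · · · · ·
T4:
  2·area = 144  (B↔C swapped to make it positive)
  edge (6, 18)→(12, 8): d=(6,-10) top-left  bias=+0
  edge (12, 8)→(18, 22): d=(6,14) right/bottom  bias=-1
  edge (18, 22)→(6, 18): d=(-12,-4) top-left  bias=+0
    (4,0)@(9, 1): e=[-72,0,216] → ·  [on edge]
    (7,1)@(15, 3): e=[0,-72,216] → ·  [on edge]
    (5,5)@(11, 11): e=[8,32,104] → █
    (6,5)@(13, 11): e=[28,4,112] → █
    (7,5)@(15, 11): e=[48,-24,120] → ·
    (4,6)@(9, 13): e=[0,72,72] → █  [on edge]
    (7,6)@(15, 13): e=[60,-12,96] → ·
    (4,7)@(9, 15): e=[12,84,48] → █
    (7,7)@(15, 15): e=[72,0,72] → ·  [on edge]
    (1,8)@(3, 17): e=[-36,180,0] → ·  [on edge]
    (3,8)@(7, 17): e=[4,124,16] → █
    (7,8)@(15, 17): e=[84,12,48] → █
    (4,9)@(9, 19): e=[36,108,0] → █  [on edge]
    (7,10)@(15, 21): e=[108,36,0] → █  [on edge]
    (1,11)@(3, 23): e=[0,216,-72] → ·  [on edge]
  covered (19 px):
    · · · · · · · · ·
    · · · · · · · · ·
    · · · · · · · · ·
    · · · · · · · · ·
    · · · · · · · · ·
    · · · · · █ █ · ·
    · · · · █ █ █ · ·
    · · · · █ █ █ · ·
    · · · █ █ █ █ █ ·
    · · · · █ █ █ █ ·
    · · · · · · · █ █
    · · · · · · · · ·

Final: [86,172,86]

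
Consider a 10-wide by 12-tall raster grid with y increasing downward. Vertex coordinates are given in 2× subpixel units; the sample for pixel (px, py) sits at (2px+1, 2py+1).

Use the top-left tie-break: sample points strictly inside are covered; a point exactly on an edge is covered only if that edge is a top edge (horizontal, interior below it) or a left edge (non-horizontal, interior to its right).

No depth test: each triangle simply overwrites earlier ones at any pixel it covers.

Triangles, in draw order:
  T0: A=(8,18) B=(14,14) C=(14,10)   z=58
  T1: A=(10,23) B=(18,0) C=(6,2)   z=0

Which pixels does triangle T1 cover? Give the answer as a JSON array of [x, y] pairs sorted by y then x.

T0:
  2·area = 24  (B↔C swapped to make it positive)
  edge (8, 18)→(14, 10): d=(6,-8) top-left  bias=+0
  edge (14, 10)→(14, 14): d=(0,4) right/bottom  bias=-1
  edge (14, 14)→(8, 18): d=(-6,4) right/bottom  bias=-1
    (6,6)@(13, 13): e=[10,4,10] → X
    (7,6)@(15, 13): e=[26,-4,2] → .
    (5,7)@(11, 15): e=[6,12,6] → X
    (6,7)@(13, 15): e=[22,4,-2] → .
    (4,8)@(9, 17): e=[2,20,2] → X
    (5,8)@(11, 17): e=[18,12,-6] → .
    (4,9)@(9, 19): e=[14,20,-10] → .
  covered (3 px):
    . . . . . . . . . .
    . . . . . . . . . .
    . . . . . . . . . .
    . . . . . . . . . .
    . . . . . . . . . .
    . . . . . . . . . .
    . . . . . . X . . .
    . . . . . X . . . .
    . . . . X . . . . .
    . . . . . . . . . .
    . . . . . . . . . .
    . . . . . . . . . .
T1:
  2·area = 260  (B↔C swapped to make it positive)
  edge (10, 23)→(6, 2): d=(-4,-21) top-left  bias=+0
  edge (6, 2)→(18, 0): d=(12,-2) top-left  bias=+0
  edge (18, 0)→(10, 23): d=(-8,23) right/bottom  bias=-1
    (6,0)@(13, 1): e=[151,2,107] → X
    (7,0)@(15, 1): e=[193,6,61] → X
    (8,0)@(17, 1): e=[235,10,15] → X
    (9,0)@(19, 1): e=[277,14,-31] → .
    (3,1)@(7, 3): e=[17,14,229] → X
    (4,1)@(9, 3): e=[59,18,183] → X
    (5,1)@(11, 3): e=[101,22,137] → X
    (8,1)@(17, 3): e=[227,34,-1] → .
    (3,2)@(7, 5): e=[9,38,213] → X
    (8,2)@(17, 5): e=[219,58,-17] → .
    (3,3)@(7, 7): e=[1,62,197] → X
    (8,3)@(17, 7): e=[211,82,-33] → .
  covered (32 px):
    . . . . . . X X X .
    . . . X X X X X . .
    . . . X X X X X . .
    . . . X X X X X . .
    . . . . X X X . . .
    . . . . X X X . . .
    . . . . X X X . . .
    . . . . X X . . . .
    . . . . X X . . . .
    . . . . . X . . . .
    . . . . . . . . . .
    . . . . . . . . . .

Answer: [[6,0],[7,0],[8,0],[3,1],[4,1],[5,1],[6,1],[7,1],[3,2],[4,2],[5,2],[6,2],[7,2],[3,3],[4,3],[5,3],[6,3],[7,3],[4,4],[5,4],[6,4],[4,5],[5,5],[6,5],[4,6],[5,6],[6,6],[4,7],[5,7],[4,8],[5,8],[5,9]]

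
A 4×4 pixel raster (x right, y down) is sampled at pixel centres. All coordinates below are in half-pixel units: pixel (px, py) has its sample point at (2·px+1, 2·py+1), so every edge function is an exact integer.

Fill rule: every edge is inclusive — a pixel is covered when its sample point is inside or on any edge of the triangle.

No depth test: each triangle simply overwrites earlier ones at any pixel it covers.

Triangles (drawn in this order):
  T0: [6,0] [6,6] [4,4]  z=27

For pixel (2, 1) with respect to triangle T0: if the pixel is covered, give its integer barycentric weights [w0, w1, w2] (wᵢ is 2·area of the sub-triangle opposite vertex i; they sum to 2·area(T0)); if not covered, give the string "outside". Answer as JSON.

T0:
  2·area = 12
  edge (6, 0)→(6, 6): d=(0,6) inclusive
  edge (6, 6)→(4, 4): d=(-2,-2) inclusive
  edge (4, 4)→(6, 0): d=(2,-4) inclusive
    (0,0)@(1, 1): e=[30,0,-18] → .  [on edge]
    (1,1)@(3, 3): e=[18,0,-6] → .  [on edge]
    (2,1)@(5, 3): e=[6,4,2] → X
    (3,1)@(7, 3): e=[-6,8,10] → .
    (2,2)@(5, 5): e=[6,0,6] → X  [on edge]
    (3,2)@(7, 5): e=[-6,4,14] → .
    (2,3)@(5, 7): e=[6,-4,10] → .
    (3,3)@(7, 7): e=[-6,0,18] → .  [on edge]
  covered (2 px):
    . . . .
    . . X .
    . . X .
    . . . .

Final: [4,2,6]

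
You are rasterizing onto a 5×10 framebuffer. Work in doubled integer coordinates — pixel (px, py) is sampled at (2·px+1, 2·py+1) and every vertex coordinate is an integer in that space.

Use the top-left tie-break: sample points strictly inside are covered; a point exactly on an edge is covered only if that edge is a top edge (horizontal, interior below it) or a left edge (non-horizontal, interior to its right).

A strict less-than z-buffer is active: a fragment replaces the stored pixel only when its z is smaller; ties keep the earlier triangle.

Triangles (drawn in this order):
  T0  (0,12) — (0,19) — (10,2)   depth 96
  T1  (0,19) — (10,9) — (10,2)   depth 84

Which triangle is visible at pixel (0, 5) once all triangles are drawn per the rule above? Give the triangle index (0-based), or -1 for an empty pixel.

T0:
  2·area = 70  (B↔C swapped to make it positive)
  edge (0, 12)→(10, 2): d=(10,-10) top-left  bias=+0
  edge (10, 2)→(0, 19): d=(-10,17) right/bottom  bias=-1
  edge (0, 19)→(0, 12): d=(0,-7) top-left  bias=+0
    (4,1)@(9, 3): e=[0,7,63] → █  [on edge]
    (3,2)@(7, 5): e=[0,21,49] → █  [on edge]
    (4,2)@(9, 5): e=[20,-13,63] → ·
    (2,3)@(5, 7): e=[0,35,35] → █  [on edge]
    (4,3)@(9, 7): e=[40,-33,63] → ·
    (1,4)@(3, 9): e=[0,49,21] → █  [on edge]
    (3,4)@(7, 9): e=[40,-19,49] → ·
    (0,5)@(1, 11): e=[0,63,7] → █  [on edge]
    (2,5)@(5, 11): e=[40,-5,35] → ·
    (0,6)@(1, 13): e=[20,43,7] → █
    (2,6)@(5, 13): e=[60,-25,35] → ·
    (0,7)@(1, 15): e=[40,23,7] → █
  covered (12 px):
    · · · · ·
    · · · · █
    · · · █ ·
    · · █ █ ·
    · █ █ · ·
    █ █ · · ·
    █ █ · · ·
    █ · · · ·
    █ · · · ·
    · · · · ·
T1:
  2·area = 70  (B↔C swapped to make it positive)
  edge (0, 19)→(10, 2): d=(10,-17) top-left  bias=+0
  edge (10, 2)→(10, 9): d=(0,7) right/bottom  bias=-1
  edge (10, 9)→(0, 19): d=(-10,10) right/bottom  bias=-1
    (4,2)@(9, 5): e=[13,7,50] → █
    (4,3)@(9, 7): e=[33,7,30] → █
    (3,4)@(7, 9): e=[19,21,30] → █
    (2,5)@(5, 11): e=[5,35,30] → █
    (4,5)@(9, 11): e=[73,7,-10] → ·
    (2,6)@(5, 13): e=[25,35,10] → █
    (3,6)@(7, 13): e=[59,21,-10] → ·
    (1,7)@(3, 15): e=[11,49,10] → █
    (2,7)@(5, 15): e=[45,35,-10] → ·
    (1,8)@(3, 17): e=[31,49,-10] → ·
  covered (8 px):
    · · · · ·
    · · · · ·
    · · · · █
    · · · · █
    · · · █ █
    · · █ █ ·
    · · █ · ·
    · █ · · ·
    · · · · ·
    · · · · ·

Z-buffer (winner per pixel, '.' = empty):
  . . . . .
  . . . . 0
  . . . 0 1
  . . 0 0 1
  . 0 0 1 1
  0 0 1 1 .
  0 0 1 . .
  0 1 . . .
  0 . . . .
  . . . . .

Answer: 0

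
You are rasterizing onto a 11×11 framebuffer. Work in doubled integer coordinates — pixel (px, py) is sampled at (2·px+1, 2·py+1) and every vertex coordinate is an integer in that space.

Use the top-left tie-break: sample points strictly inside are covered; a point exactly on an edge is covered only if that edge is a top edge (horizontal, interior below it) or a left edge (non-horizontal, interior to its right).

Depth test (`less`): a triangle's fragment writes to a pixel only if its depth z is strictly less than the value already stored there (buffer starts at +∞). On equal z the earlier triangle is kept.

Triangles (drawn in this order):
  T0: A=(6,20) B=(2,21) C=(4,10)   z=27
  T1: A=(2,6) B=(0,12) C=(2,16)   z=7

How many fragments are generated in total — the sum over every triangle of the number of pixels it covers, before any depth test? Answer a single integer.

T0:
  2·area = 42
  edge (6, 20)→(2, 21): d=(-4,1) right/bottom  bias=-1
  edge (2, 21)→(4, 10): d=(2,-11) top-left  bias=+0
  edge (4, 10)→(6, 20): d=(2,10) right/bottom  bias=-1
    (1,2)@(3, 5): e=[63,-21,0] → ·  [on edge]
    (2,7)@(5, 15): e=[21,21,0] → ·  [on edge]
    (1,8)@(3, 17): e=[15,3,24] → #
    (2,8)@(5, 17): e=[13,25,4] → #
    (3,8)@(7, 17): e=[11,47,-16] → ·
    (1,9)@(3, 19): e=[7,7,28] → #
    (3,9)@(7, 19): e=[3,51,-12] → ·
    (1,10)@(3, 21): e=[-1,11,32] → ·
    (2,10)@(5, 21): e=[-3,33,12] → ·
  covered (4 px):
    · · · · · · · · · · ·
    · · · · · · · · · · ·
    · · · · · · · · · · ·
    · · · · · · · · · · ·
    · · · · · · · · · · ·
    · · · · · · · · · · ·
    · · · · · · · · · · ·
    · · · · · · · · · · ·
    · # # · · · · · · · ·
    · # # · · · · · · · ·
    · · · · · · · · · · ·
T1:
  2·area = 20  (B↔C swapped to make it positive)
  edge (2, 6)→(2, 16): d=(0,10) right/bottom  bias=-1
  edge (2, 16)→(0, 12): d=(-2,-4) top-left  bias=+0
  edge (0, 12)→(2, 6): d=(2,-6) top-left  bias=+0
    (1,1)@(3, 3): e=[-10,30,0] → ·  [on edge]
    (0,4)@(1, 9): e=[10,10,0] → #  [on edge]
    (1,4)@(3, 9): e=[-10,18,12] → ·
    (0,5)@(1, 11): e=[10,6,4] → #
    (1,5)@(3, 11): e=[-10,14,16] → ·
    (0,6)@(1, 13): e=[10,2,8] → #
    (1,6)@(3, 13): e=[-10,10,20] → ·
    (0,7)@(1, 15): e=[10,-2,12] → ·
  covered (3 px):
    · · · · · · · · · · ·
    · · · · · · · · · · ·
    · · · · · · · · · · ·
    · · · · · · · · · · ·
    # · · · · · · · · · ·
    # · · · · · · · · · ·
    # · · · · · · · · · ·
    · · · · · · · · · · ·
    · · · · · · · · · · ·
    · · · · · · · · · · ·
    · · · · · · · · · · ·

Result: 7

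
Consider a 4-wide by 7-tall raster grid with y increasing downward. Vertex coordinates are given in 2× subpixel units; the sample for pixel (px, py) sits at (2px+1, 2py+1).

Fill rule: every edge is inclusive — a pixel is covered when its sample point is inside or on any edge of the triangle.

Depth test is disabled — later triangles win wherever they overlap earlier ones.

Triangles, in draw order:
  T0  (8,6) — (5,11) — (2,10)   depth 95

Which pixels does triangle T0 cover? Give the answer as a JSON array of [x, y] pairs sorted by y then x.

T0:
  2·area = 18
  edge (8, 6)→(5, 11): d=(-3,5) inclusive
  edge (5, 11)→(2, 10): d=(-3,-1) inclusive
  edge (2, 10)→(8, 6): d=(6,-4) inclusive
    (3,3)@(7, 7): e=[2,14,2] → █
    (2,4)@(5, 9): e=[6,6,6] → █
    (3,4)@(7, 9): e=[-4,8,14] → ·
    (2,5)@(5, 11): e=[0,0,18] → █  [on edge]
    (3,5)@(7, 11): e=[-10,2,26] → ·
    (2,6)@(5, 13): e=[-6,-6,30] → ·
  covered (3 px):
    · · · ·
    · · · ·
    · · · ·
    · · · █
    · · █ ·
    · · █ ·
    · · · ·

Final: [[3,3],[2,4],[2,5]]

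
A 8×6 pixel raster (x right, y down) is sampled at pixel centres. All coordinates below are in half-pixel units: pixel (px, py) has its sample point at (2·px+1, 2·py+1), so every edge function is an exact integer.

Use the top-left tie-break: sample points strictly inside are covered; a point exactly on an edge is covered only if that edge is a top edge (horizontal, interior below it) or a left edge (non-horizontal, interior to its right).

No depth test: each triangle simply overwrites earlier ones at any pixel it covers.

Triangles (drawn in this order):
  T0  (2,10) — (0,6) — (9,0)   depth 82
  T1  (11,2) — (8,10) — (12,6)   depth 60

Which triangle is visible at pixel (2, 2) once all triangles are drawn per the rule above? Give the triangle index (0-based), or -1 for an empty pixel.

T0:
  2·area = 48
  edge (2, 10)→(0, 6): d=(-2,-4) top-left  bias=+0
  edge (0, 6)→(9, 0): d=(9,-6) top-left  bias=+0
  edge (9, 0)→(2, 10): d=(-7,10) right/bottom  bias=-1
    (2,1)@(5, 3): e=[26,3,19] → X
    (3,1)@(7, 3): e=[34,15,-1] → .
    (1,2)@(3, 5): e=[14,9,25] → X
    (3,2)@(7, 5): e=[30,33,-15] → .
    (0,3)@(1, 7): e=[2,15,31] → X
    (2,3)@(5, 7): e=[18,39,-9] → .
    (0,4)@(1, 9): e=[-2,33,17] → .
    (1,4)@(3, 9): e=[6,45,-3] → .
  covered (5 px):
    . . . . . . . .
    . . X . . . . .
    . X X . . . . .
    X X . . . . . .
    . . . . . . . .
    . . . . . . . .
T1:
  2·area = 20  (B↔C swapped to make it positive)
  edge (11, 2)→(12, 6): d=(1,4) right/bottom  bias=-1
  edge (12, 6)→(8, 10): d=(-4,4) right/bottom  bias=-1
  edge (8, 10)→(11, 2): d=(3,-8) top-left  bias=+0
    (5,1)@(11, 3): e=[1,16,3] → X
    (6,1)@(13, 3): e=[-7,8,19] → .
    (7,1)@(15, 3): e=[-15,0,35] → .  [on edge]
    (5,2)@(11, 5): e=[3,8,9] → X
    (6,2)@(13, 5): e=[-5,0,25] → .  [on edge]
    (5,3)@(11, 7): e=[5,0,15] → .  [on edge]
    (4,4)@(9, 9): e=[15,0,5] → .  [on edge]
    (3,5)@(7, 11): e=[25,0,-5] → .  [on edge]
  covered (2 px):
    . . . . . . . .
    . . . . . X . .
    . . . . . X . .
    . . . . . . . .
    . . . . . . . .
    . . . . . . . .

Z-buffer (winner per pixel, '.' = empty):
  . . . . . . . .
  . . 0 . . 1 . .
  . 0 0 . . 1 . .
  0 0 . . . . . .
  . . . . . . . .
  . . . . . . . .

Answer: 0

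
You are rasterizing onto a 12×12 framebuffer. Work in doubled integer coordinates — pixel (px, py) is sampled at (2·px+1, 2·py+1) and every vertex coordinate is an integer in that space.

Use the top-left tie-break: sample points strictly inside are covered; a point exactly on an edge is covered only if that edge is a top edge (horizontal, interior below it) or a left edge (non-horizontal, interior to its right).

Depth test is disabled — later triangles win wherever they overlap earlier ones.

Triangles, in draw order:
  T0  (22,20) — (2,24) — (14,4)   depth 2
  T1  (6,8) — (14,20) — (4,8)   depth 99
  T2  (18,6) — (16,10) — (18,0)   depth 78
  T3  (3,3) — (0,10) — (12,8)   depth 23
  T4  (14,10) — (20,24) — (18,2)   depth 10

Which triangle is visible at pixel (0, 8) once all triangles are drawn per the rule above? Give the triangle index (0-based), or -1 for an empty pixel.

T0:
  2·area = 352
  edge (22, 20)→(2, 24): d=(-20,4) right/bottom  bias=-1
  edge (2, 24)→(14, 4): d=(12,-20) top-left  bias=+0
  edge (14, 4)→(22, 20): d=(8,16) right/bottom  bias=-1
    (6,3)@(13, 7): e=[296,16,40] → #
    (7,3)@(15, 7): e=[288,56,8] → #
    (8,3)@(17, 7): e=[280,96,-24] → ·
    (5,4)@(11, 9): e=[264,0,88] → #  [on edge]
    (8,4)@(17, 9): e=[240,120,-8] → ·
    (5,5)@(11, 11): e=[224,24,104] → #
    (8,5)@(17, 11): e=[200,144,8] → #
    (9,5)@(19, 11): e=[192,184,-24] → ·
    (4,6)@(9, 13): e=[192,8,152] → #
    (9,6)@(19, 13): e=[152,208,-8] → ·
    (4,7)@(9, 15): e=[152,32,168] → #
    (9,7)@(19, 15): e=[112,232,8] → #
    (2,9)@(5, 19): e=[88,0,264] → #  [on edge]
    (8,10)@(17, 21): e=[0,264,88] → ·  [on edge]
    (3,11)@(7, 23): e=[0,88,264] → ·  [on edge]
  covered (44 px):
    · · · · · · · · · · · ·
    · · · · · · · · · · · ·
    · · · · · · · · · · · ·
    · · · · · · # # · · · ·
    · · · · · # # # · · · ·
    · · · · · # # # # · · ·
    · · · · # # # # # · · ·
    · · · · # # # # # # · ·
    · · · # # # # # # # · ·
    · · # # # # # # # # # ·
    · · # # # # # # · · · ·
    · # # · · · · · · · · ·
T1:
  2·area = 24
  edge (6, 8)→(14, 20): d=(8,12) right/bottom  bias=-1
  edge (14, 20)→(4, 8): d=(-10,-12) top-left  bias=+0
  edge (4, 8)→(6, 8): d=(2,0) top-left  bias=+0
    (2,4)@(5, 9): e=[20,2,2] → #
    (3,4)@(7, 9): e=[-4,26,2] → ·
    (2,5)@(5, 11): e=[36,-18,6] → ·
    (3,5)@(7, 11): e=[12,6,6] → #
    (4,5)@(9, 11): e=[-12,30,6] → ·
    (3,6)@(7, 13): e=[28,-14,10] → ·
    (4,6)@(9, 13): e=[4,10,10] → #
    (5,6)@(11, 13): e=[-20,34,10] → ·
    (4,7)@(9, 15): e=[20,-10,14] → ·
  covered (3 px):
    · · · · · · · · · · · ·
    · · · · · · · · · · · ·
    · · · · · · · · · · · ·
    · · · · · · · · · · · ·
    · · # · · · · · · · · ·
    · · · # · · · · · · · ·
    · · · · # · · · · · · ·
    · · · · · · · · · · · ·
    · · · · · · · · · · · ·
    · · · · · · · · · · · ·
    · · · · · · · · · · · ·
    · · · · · · · · · · · ·
T2:
  2·area = 12
  edge (18, 6)→(16, 10): d=(-2,4) right/bottom  bias=-1
  edge (16, 10)→(18, 0): d=(2,-10) top-left  bias=+0
  edge (18, 0)→(18, 6): d=(0,6) right/bottom  bias=-1
    (8,2)@(17, 5): e=[6,0,6] → #  [on edge]
    (9,2)@(19, 5): e=[-2,20,-6] → ·
    (8,3)@(17, 7): e=[2,4,6] → #
    (9,3)@(19, 7): e=[-6,24,-6] → ·
    (8,4)@(17, 9): e=[-2,8,6] → ·
    (7,7)@(15, 15): e=[-6,0,18] → ·  [on edge]
  covered (2 px):
    · · · · · · · · · · · ·
    · · · · · · · · · · · ·
    · · · · · · · · # · · ·
    · · · · · · · · # · · ·
    · · · · · · · · · · · ·
    · · · · · · · · · · · ·
    · · · · · · · · · · · ·
    · · · · · · · · · · · ·
    · · · · · · · · · · · ·
    · · · · · · · · · · · ·
    · · · · · · · · · · · ·
    · · · · · · · · · · · ·
T3:
  2·area = 78  (B↔C swapped to make it positive)
  edge (3, 3)→(12, 8): d=(9,5) right/bottom  bias=-1
  edge (12, 8)→(0, 10): d=(-12,2) right/bottom  bias=-1
  edge (0, 10)→(3, 3): d=(3,-7) top-left  bias=+0
    (1,1)@(3, 3): e=[0,78,0] → ·  [on edge]
    (1,2)@(3, 5): e=[18,54,6] → #
    (2,2)@(5, 5): e=[8,50,20] → #
    (3,2)@(7, 5): e=[-2,46,34] → ·
    (1,3)@(3, 7): e=[36,30,12] → #
    (3,3)@(7, 7): e=[16,22,40] → #
    (4,3)@(9, 7): e=[6,18,54] → #
    (5,3)@(11, 7): e=[-4,14,68] → ·
    (0,4)@(1, 9): e=[64,10,4] → #
    (3,4)@(7, 9): e=[34,-2,46] → ·
    (4,4)@(9, 9): e=[24,-6,60] → ·
    (0,5)@(1, 11): e=[82,-14,10] → ·
    (10,6)@(21, 13): e=[0,-78,156] → ·  [on edge]
  covered (9 px):
    · · · · · · · · · · · ·
    · · · · · · · · · · · ·
    · # # · · · · · · · · ·
    · # # # # · · · · · · ·
    # # # · · · · · · · · ·
    · · · · · · · · · · · ·
    · · · · · · · · · · · ·
    · · · · · · · · · · · ·
    · · · · · · · · · · · ·
    · · · · · · · · · · · ·
    · · · · · · · · · · · ·
    · · · · · · · · · · · ·
T4:
  2·area = 104  (B↔C swapped to make it positive)
  edge (14, 10)→(18, 2): d=(4,-8) top-left  bias=+0
  edge (18, 2)→(20, 24): d=(2,22) right/bottom  bias=-1
  edge (20, 24)→(14, 10): d=(-6,-14) top-left  bias=+0
    (5,1)@(11, 3): e=[-52,156,0] → ·  [on edge]
    (8,2)@(17, 5): e=[4,28,72] → #
    (9,2)@(19, 5): e=[20,-16,100] → ·
    (8,3)@(17, 7): e=[12,32,60] → #
    (9,3)@(19, 7): e=[28,-12,88] → ·
    (7,4)@(15, 9): e=[4,80,20] → #
    (9,4)@(19, 9): e=[36,-8,76] → ·
    (7,5)@(15, 11): e=[12,84,8] → #
    (9,5)@(19, 11): e=[44,-4,64] → ·
    (7,6)@(15, 13): e=[20,88,-4] → ·
    (8,6)@(17, 13): e=[36,44,24] → #
    (9,6)@(19, 13): e=[52,0,52] → ·  [on edge]
    (8,8)@(17, 17): e=[52,52,0] → #  [on edge]
  covered (13 px):
    · · · · · · · · · · · ·
    · · · · · · · · · · · ·
    · · · · · · · · # · · ·
    · · · · · · · · # · · ·
    · · · · · · · # # · · ·
    · · · · · · · # # · · ·
    · · · · · · · · # · · ·
    · · · · · · · · # # · ·
    · · · · · · · · # # · ·
    · · · · · · · · · # · ·
    · · · · · · · · · # · ·
    · · · · · · · · · · · ·

Z-buffer (winner per pixel, '.' = empty):
  . . . . . . . . . . . .
  . . . . . . . . . . . .
  . 3 3 . . . . . 4 . . .
  . 3 3 3 3 . 0 0 4 . . .
  3 3 3 . . 0 0 4 4 . . .
  . . . 1 . 0 0 4 4 . . .
  . . . . 1 0 0 0 4 . . .
  . . . . 0 0 0 0 4 4 . .
  . . . 0 0 0 0 0 4 4 . .
  . . 0 0 0 0 0 0 0 4 0 .
  . . 0 0 0 0 0 0 . 4 . .
  . 0 0 . . . . . . . . .

Answer: -1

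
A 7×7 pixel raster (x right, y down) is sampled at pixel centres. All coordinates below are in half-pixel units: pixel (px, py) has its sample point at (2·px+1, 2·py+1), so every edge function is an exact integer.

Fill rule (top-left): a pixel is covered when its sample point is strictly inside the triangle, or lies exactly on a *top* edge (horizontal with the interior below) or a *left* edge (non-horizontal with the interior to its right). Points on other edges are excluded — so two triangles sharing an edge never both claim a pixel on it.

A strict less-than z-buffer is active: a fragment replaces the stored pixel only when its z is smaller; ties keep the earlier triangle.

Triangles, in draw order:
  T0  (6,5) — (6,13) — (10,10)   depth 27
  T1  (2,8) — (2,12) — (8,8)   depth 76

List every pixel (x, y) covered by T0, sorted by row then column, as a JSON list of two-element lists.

T0:
  2·area = 32  (B↔C swapped to make it positive)
  edge (6, 5)→(10, 10): d=(4,5) right/bottom  bias=-1
  edge (10, 10)→(6, 13): d=(-4,3) right/bottom  bias=-1
  edge (6, 13)→(6, 5): d=(0,-8) top-left  bias=+0
    (3,3)@(7, 7): e=[3,21,8] → X
    (4,3)@(9, 7): e=[-7,15,24] → .
    (3,4)@(7, 9): e=[11,13,8] → X
    (4,4)@(9, 9): e=[1,7,24] → X
    (5,4)@(11, 9): e=[-9,1,40] → .
    (3,5)@(7, 11): e=[19,5,8] → X
    (4,5)@(9, 11): e=[9,-1,24] → .
    (3,6)@(7, 13): e=[27,-3,8] → .
  covered (4 px):
    . . . . . . .
    . . . . . . .
    . . . . . . .
    . . . X . . .
    . . . X X . .
    . . . X . . .
    . . . . . . .
T1:
  2·area = 24  (B↔C swapped to make it positive)
  edge (2, 8)→(8, 8): d=(6,0) top-left  bias=+0
  edge (8, 8)→(2, 12): d=(-6,4) right/bottom  bias=-1
  edge (2, 12)→(2, 8): d=(0,-4) top-left  bias=+0
    (1,4)@(3, 9): e=[6,14,4] → X
    (2,4)@(5, 9): e=[6,6,12] → X
    (3,4)@(7, 9): e=[6,-2,20] → .
    (1,5)@(3, 11): e=[18,2,4] → X
    (2,5)@(5, 11): e=[18,-6,12] → .
    (1,6)@(3, 13): e=[30,-10,4] → .
  covered (3 px):
    . . . . . . .
    . . . . . . .
    . . . . . . .
    . . . . . . .
    . X X . . . .
    . X . . . . .
    . . . . . . .

Final: [[3,3],[3,4],[4,4],[3,5]]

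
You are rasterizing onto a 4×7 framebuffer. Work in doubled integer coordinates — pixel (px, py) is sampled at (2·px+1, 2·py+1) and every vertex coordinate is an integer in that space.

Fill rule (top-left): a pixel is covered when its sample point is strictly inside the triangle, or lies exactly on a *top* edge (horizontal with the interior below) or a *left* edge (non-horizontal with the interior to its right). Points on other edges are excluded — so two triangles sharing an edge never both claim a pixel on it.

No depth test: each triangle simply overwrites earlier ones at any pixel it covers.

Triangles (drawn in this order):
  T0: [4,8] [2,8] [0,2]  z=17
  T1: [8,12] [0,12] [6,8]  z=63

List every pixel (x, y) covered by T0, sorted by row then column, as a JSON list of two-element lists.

T0:
  2·area = 12
  edge (4, 8)→(2, 8): d=(-2,0) right/bottom  bias=-1
  edge (2, 8)→(0, 2): d=(-2,-6) top-left  bias=+0
  edge (0, 2)→(4, 8): d=(4,6) right/bottom  bias=-1
    (0,2)@(1, 5): e=[6,0,6] → █  [on edge]
    (1,2)@(3, 5): e=[6,12,-6] → ·
    (0,3)@(1, 7): e=[2,-4,14] → ·
    (1,3)@(3, 7): e=[2,8,2] → █
    (2,3)@(5, 7): e=[2,20,-10] → ·
    (1,4)@(3, 9): e=[-2,4,10] → ·
    (1,5)@(3, 11): e=[-6,0,18] → ·  [on edge]
  covered (2 px):
    · · · ·
    · · · ·
    █ · · ·
    · █ · ·
    · · · ·
    · · · ·
    · · · ·
T1:
  2·area = 32
  edge (8, 12)→(0, 12): d=(-8,0) right/bottom  bias=-1
  edge (0, 12)→(6, 8): d=(6,-4) top-left  bias=+0
  edge (6, 8)→(8, 12): d=(2,4) right/bottom  bias=-1
    (2,4)@(5, 9): e=[24,2,6] → █
    (3,4)@(7, 9): e=[24,10,-2] → ·
    (1,5)@(3, 11): e=[8,6,18] → █
    (3,5)@(7, 11): e=[8,22,2] → █
    (1,6)@(3, 13): e=[-8,18,22] → ·
    (2,6)@(5, 13): e=[-8,26,14] → ·
    (3,6)@(7, 13): e=[-8,34,6] → ·
  covered (4 px):
    · · · ·
    · · · ·
    · · · ·
    · · · ·
    · · █ ·
    · █ █ █
    · · · ·

Result: [[0,2],[1,3]]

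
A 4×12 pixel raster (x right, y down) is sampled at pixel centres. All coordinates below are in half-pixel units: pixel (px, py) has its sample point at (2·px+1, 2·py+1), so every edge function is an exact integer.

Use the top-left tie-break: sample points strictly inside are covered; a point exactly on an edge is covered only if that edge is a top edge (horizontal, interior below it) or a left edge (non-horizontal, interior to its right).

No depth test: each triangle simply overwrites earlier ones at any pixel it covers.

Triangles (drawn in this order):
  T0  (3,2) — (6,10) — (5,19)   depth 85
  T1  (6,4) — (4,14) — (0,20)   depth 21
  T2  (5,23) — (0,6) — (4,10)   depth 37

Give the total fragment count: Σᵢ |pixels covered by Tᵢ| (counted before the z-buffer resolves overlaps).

T0:
  2·area = 35
  edge (3, 2)→(6, 10): d=(3,8) right/bottom  bias=-1
  edge (6, 10)→(5, 19): d=(-1,9) right/bottom  bias=-1
  edge (5, 19)→(3, 2): d=(-2,-17) top-left  bias=+0
    (3,0)@(7, 1): e=[-35,0,70] → .  [on edge]
    (2,4)@(5, 9): e=[5,10,20] → X
    (3,4)@(7, 9): e=[-11,-8,54] → .
    (2,5)@(5, 11): e=[11,8,16] → X
    (3,5)@(7, 11): e=[-5,-10,50] → .
    (2,6)@(5, 13): e=[17,6,12] → X
    (3,6)@(7, 13): e=[1,-12,46] → .
    (2,7)@(5, 15): e=[23,4,8] → X
    (3,7)@(7, 15): e=[7,-14,42] → .
    (2,8)@(5, 17): e=[29,2,4] → X
    (3,8)@(7, 17): e=[13,-16,38] → .
    (2,9)@(5, 19): e=[35,0,0] → .  [on edge]
  covered (5 px):
    . . . .
    . . . .
    . . . .
    . . . .
    . . X .
    . . X .
    . . X .
    . . X .
    . . X .
    . . . .
    . . . .
    . . . .
T1:
  2·area = 28
  edge (6, 4)→(4, 14): d=(-2,10) right/bottom  bias=-1
  edge (4, 14)→(0, 20): d=(-4,6) right/bottom  bias=-1
  edge (0, 20)→(6, 4): d=(6,-16) top-left  bias=+0
    (2,3)@(5, 7): e=[4,22,2] → X
    (3,3)@(7, 7): e=[-16,10,34] → .
    (2,4)@(5, 9): e=[0,14,14] → .  [on edge]
    (1,6)@(3, 13): e=[12,10,6] → X
    (2,6)@(5, 13): e=[-8,-2,38] → .
    (1,7)@(3, 15): e=[8,2,18] → X
    (2,7)@(5, 15): e=[-12,-10,50] → .
    (1,8)@(3, 17): e=[4,-6,30] → .
    (1,9)@(3, 19): e=[0,-14,42] → .  [on edge]
  covered (3 px):
    . . . .
    . . . .
    . . . .
    . . X .
    . . . .
    . . . .
    . X . .
    . X . .
    . . . .
    . . . .
    . . . .
    . . . .
T2:
  2·area = 48
  edge (5, 23)→(0, 6): d=(-5,-17) top-left  bias=+0
  edge (0, 6)→(4, 10): d=(4,4) right/bottom  bias=-1
  edge (4, 10)→(5, 23): d=(1,13) right/bottom  bias=-1
    (0,3)@(1, 7): e=[12,0,36] → .  [on edge]
    (0,4)@(1, 9): e=[2,8,38] → X
    (1,4)@(3, 9): e=[36,0,12] → .  [on edge]
    (0,5)@(1, 11): e=[-8,16,40] → .
    (1,5)@(3, 11): e=[26,8,14] → X
    (2,5)@(5, 11): e=[60,0,-12] → .  [on edge]
    (1,6)@(3, 13): e=[16,16,16] → X
    (2,6)@(5, 13): e=[50,8,-10] → .
    (3,6)@(7, 13): e=[84,0,-36] → .  [on edge]
    (1,7)@(3, 15): e=[6,24,18] → X
    (2,7)@(5, 15): e=[40,16,-8] → .
    (1,8)@(3, 17): e=[-4,32,20] → .
    (2,11)@(5, 23): e=[0,48,0] → .  [on edge]
  covered (4 px):
    . . . .
    . . . .
    . . . .
    . . . .
    X . . .
    . X . .
    . X . .
    . X . .
    . . . .
    . . . .
    . . . .
    . . . .

Answer: 12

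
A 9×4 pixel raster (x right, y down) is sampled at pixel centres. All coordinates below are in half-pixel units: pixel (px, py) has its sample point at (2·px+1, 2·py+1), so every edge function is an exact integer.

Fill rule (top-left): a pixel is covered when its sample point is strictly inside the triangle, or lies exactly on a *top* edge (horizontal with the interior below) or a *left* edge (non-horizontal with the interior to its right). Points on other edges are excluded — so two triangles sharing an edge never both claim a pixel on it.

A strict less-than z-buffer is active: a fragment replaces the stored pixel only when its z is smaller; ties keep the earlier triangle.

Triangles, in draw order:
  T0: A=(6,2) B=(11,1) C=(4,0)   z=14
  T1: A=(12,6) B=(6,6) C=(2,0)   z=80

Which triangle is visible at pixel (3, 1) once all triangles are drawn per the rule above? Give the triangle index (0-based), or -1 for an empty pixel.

T0:
  2·area = 12  (B↔C swapped to make it positive)
  edge (6, 2)→(4, 0): d=(-2,-2) top-left  bias=+0
  edge (4, 0)→(11, 1): d=(7,1) right/bottom  bias=-1
  edge (11, 1)→(6, 2): d=(-5,1) right/bottom  bias=-1
    (2,0)@(5, 1): e=[0,6,6] → █  [on edge]
    (3,0)@(7, 1): e=[4,4,4] → █
    (4,0)@(9, 1): e=[8,2,2] → █
    (5,0)@(11, 1): e=[12,0,0] → ·  [on edge]
    (0,1)@(1, 3): e=[-12,24,0] → ·  [on edge]
    (2,1)@(5, 3): e=[-4,20,-4] → ·
    (3,1)@(7, 3): e=[0,18,-6] → ·  [on edge]
    (4,1)@(9, 3): e=[4,16,-8] → ·
    (4,2)@(9, 5): e=[0,30,-18] → ·  [on edge]
    (5,3)@(11, 7): e=[0,42,-30] → ·  [on edge]
  covered (3 px):
    · · █ █ █ · · · ·
    · · · · · · · · ·
    · · · · · · · · ·
    · · · · · · · · ·
T1:
  2·area = 36
  edge (12, 6)→(6, 6): d=(-6,0) right/bottom  bias=-1
  edge (6, 6)→(2, 0): d=(-4,-6) top-left  bias=+0
  edge (2, 0)→(12, 6): d=(10,6) right/bottom  bias=-1
    (1,0)@(3, 1): e=[30,2,4] → █
    (2,0)@(5, 1): e=[30,14,-8] → ·
    (1,1)@(3, 3): e=[18,-6,24] → ·
    (2,1)@(5, 3): e=[18,6,12] → █
    (3,1)@(7, 3): e=[18,18,0] → ·  [on edge]
    (2,2)@(5, 5): e=[6,-2,32] → ·
    (3,2)@(7, 5): e=[6,10,20] → █
    (4,2)@(9, 5): e=[6,22,8] → █
    (5,2)@(11, 5): e=[6,34,-4] → ·
    (3,3)@(7, 7): e=[-6,2,40] → ·
    (4,3)@(9, 7): e=[-6,14,28] → ·
  covered (4 px):
    · █ · · · · · · ·
    · · █ · · · · · ·
    · · · █ █ · · · ·
    · · · · · · · · ·

Z-buffer (winner per pixel, '.' = empty):
  . 1 0 0 0 . . . .
  . . 1 . . . . . .
  . . . 1 1 . . . .
  . . . . . . . . .

Final: -1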